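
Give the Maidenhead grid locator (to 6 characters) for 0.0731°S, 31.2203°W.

HI49jw

Offset from 180°W / 90°S: lon 148.7797°, lat 89.9269°.
Field: lon ⌊148.7797/20⌋ = 7 → H; lat ⌊89.9269/10⌋ = 8 → I.
Square: lon ⌊8.7797/2⌋ = 4; lat ⌊9.9269/1⌋ = 9.
Subsquare: lon ⌊0.7797/0.0833333⌋ = 9 → j; lat ⌊0.9269/0.0416667⌋ = 22 → w.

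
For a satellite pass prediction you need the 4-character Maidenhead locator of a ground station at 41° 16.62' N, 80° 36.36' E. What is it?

NN01

Shift to the Maidenhead origin (180°W, 90°S): lon 260.61, lat 131.28.
Field (20°×10°, letters A–R): lon ⌊260.61/20⌋ = 13 → N; lat ⌊131.28/10⌋ = 13 → N.
Square (2°×1°, digits 0–9): lon ⌊0.61/2⌋ = 0; lat ⌊1.28/1⌋ = 1.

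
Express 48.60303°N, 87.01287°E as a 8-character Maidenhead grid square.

Offset from 180°W / 90°S: lon 267.01287°, lat 138.60303°.
Field (20°×10°, letters A–R): 267.01287/20 → 13 → N, 138.60303/10 → 13 → N; chars NN.
Square (2°×1°, digits 0–9): 7.01287/2 → 3, 8.60303/1 → 8; chars 38.
Subsquare (5′×2.5′, letters a–x): 1.01287/0.0833333 → 12 → m, 0.60303/0.0416667 → 14 → o; chars mo.
Extended square (30″×15″, digits 0–9): 0.01287/0.00833333 → 1, 0.01970/0.00416667 → 4; chars 14.

NN38mo14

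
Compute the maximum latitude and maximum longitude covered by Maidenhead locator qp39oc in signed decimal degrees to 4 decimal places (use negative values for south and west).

69.1250, 147.2500

Field Q=16, P=15: +16·20° lon, +15·10° lat → SW at lon 140°, lat 60°.
Square 3, 9: +3·2° lon, +9·1° lat → SW at lon 146°, lat 69°.
Subsquare o=14, c=2: +14·0.0833333° lon, +2·0.0416667° lat → SW at lon 147.167°, lat 69.0833°.
Cell spans 0.0833333° lon × 0.0416667° lat. NE corner is SW corner plus one full cell.
latitude 69.1250, longitude 147.2500.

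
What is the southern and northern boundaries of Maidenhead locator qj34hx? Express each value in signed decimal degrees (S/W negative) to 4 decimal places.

Field Q=16, J=9: +16·20° lon, +9·10° lat → SW at lon 140°, lat 0°.
Square 3, 4: +3·2° lon, +4·1° lat → SW at lon 146°, lat 4°.
Subsquare h=7, x=23: +7·0.0833333° lon, +23·0.0416667° lat → SW at lon 146.583°, lat 4.95833°.
Cell spans 0.0833333° lon × 0.0416667° lat.
south 4.9583, north 5.0000.

4.9583, 5.0000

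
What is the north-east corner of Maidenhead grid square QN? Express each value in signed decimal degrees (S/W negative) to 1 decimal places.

Field Q=16, N=13: +16·20° lon, +13·10° lat → SW at lon 140°, lat 40°.
Cell spans 20° lon × 10° lat. NE corner is SW corner plus one full cell.
latitude 50.0, longitude 160.0.

50.0, 160.0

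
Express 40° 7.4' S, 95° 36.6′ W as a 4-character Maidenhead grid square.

Offset from 180°W / 90°S: lon 84.39°, lat 49.88°.
Field: lon ⌊84.39/20⌋ = 4 → E; lat ⌊49.88/10⌋ = 4 → E.
Square: lon ⌊4.39/2⌋ = 2; lat ⌊9.88/1⌋ = 9.

EE29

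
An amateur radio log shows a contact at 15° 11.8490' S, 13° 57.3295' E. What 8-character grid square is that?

JH64xt42

Offset from 180°W / 90°S: lon 193.95549°, lat 74.80252°.
Field (20°×10°, letters A–R): lon ⌊193.95549/20⌋ = 9 → J; lat ⌊74.80252/10⌋ = 7 → H.
Square (2°×1°, digits 0–9): lon ⌊13.95549/2⌋ = 6; lat ⌊4.80252/1⌋ = 4.
Subsquare (5′×2.5′, letters a–x): lon ⌊1.95549/0.0833333⌋ = 23 → x; lat ⌊0.80252/0.0416667⌋ = 19 → t.
Extended square (30″×15″, digits 0–9): lon ⌊0.03882/0.00833333⌋ = 4; lat ⌊0.01085/0.00416667⌋ = 2.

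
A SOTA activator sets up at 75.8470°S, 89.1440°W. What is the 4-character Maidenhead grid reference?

Shift to the Maidenhead origin (180°W, 90°S): lon 90.86, lat 14.15.
Field: lon ⌊90.86/20⌋ = 4 → E; lat ⌊14.15/10⌋ = 1 → B.
Square: lon ⌊10.86/2⌋ = 5; lat ⌊4.15/1⌋ = 4.

EB54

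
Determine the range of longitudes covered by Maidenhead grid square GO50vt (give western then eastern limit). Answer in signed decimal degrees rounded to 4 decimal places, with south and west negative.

Field G=6, O=14: +6·20° lon, +14·10° lat → SW at lon -60°, lat 50°.
Square 5, 0: +5·2° lon, +0·1° lat → SW at lon -50°, lat 50°.
Subsquare v=21, t=19: +21·0.0833333° lon, +19·0.0416667° lat → SW at lon -48.25°, lat 50.7917°.
Cell spans 0.0833333° lon × 0.0416667° lat.
west -48.2500, east -48.1667.

-48.2500, -48.1667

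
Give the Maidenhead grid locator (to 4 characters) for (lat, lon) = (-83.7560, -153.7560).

BA36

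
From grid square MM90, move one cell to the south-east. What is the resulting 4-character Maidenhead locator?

Longitude square 9; +1 → 10, wraps to 0, carry into field.
Longitude field M = 12; +1 → 13 = N.
Latitude square 0; −1 → -1, wraps to 9, carry into field.
Latitude field M = 12; −1 → 11 = L.

NL09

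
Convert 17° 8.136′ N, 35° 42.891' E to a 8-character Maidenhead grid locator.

KK77ud52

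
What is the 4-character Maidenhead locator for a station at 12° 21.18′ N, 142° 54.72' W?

BK82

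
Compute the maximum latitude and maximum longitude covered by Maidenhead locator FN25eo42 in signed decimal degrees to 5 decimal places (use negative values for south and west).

Field F=5, N=13: +5·20° lon, +13·10° lat → SW at lon -80°, lat 40°.
Square 2, 5: +2·2° lon, +5·1° lat → SW at lon -76°, lat 45°.
Subsquare e=4, o=14: +4·0.0833333° lon, +14·0.0416667° lat → SW at lon -75.6667°, lat 45.5833°.
Extended square 4, 2: +4·0.00833333° lon, +2·0.00416667° lat → SW at lon -75.6333°, lat 45.5917°.
Cell spans 0.00833333° lon × 0.00416667° lat. NE corner is SW corner plus one full cell.
latitude 45.59583, longitude -75.62500.

45.59583, -75.62500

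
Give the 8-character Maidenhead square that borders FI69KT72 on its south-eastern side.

FI69kt81

Longitude extended square 7; +1 → 8.
Latitude extended square 2; −1 → 1.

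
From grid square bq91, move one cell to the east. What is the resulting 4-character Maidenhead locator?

Longitude square 9; +1 → 10, wraps to 0, carry into field.
Longitude field B = 1; +1 → 2 = C.
The latitude characters are unchanged.

CQ01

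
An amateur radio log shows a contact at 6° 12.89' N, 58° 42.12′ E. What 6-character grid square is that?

Offset from 180°W / 90°S: lon 238.7020°, lat 96.2148°.
Field (20°×10°, letters A–R): lon ⌊238.7020/20⌋ = 11 → L; lat ⌊96.2148/10⌋ = 9 → J.
Square (2°×1°, digits 0–9): lon ⌊18.7020/2⌋ = 9; lat ⌊6.2148/1⌋ = 6.
Subsquare (5′×2.5′, letters a–x): lon ⌊0.7020/0.0833333⌋ = 8 → i; lat ⌊0.2148/0.0416667⌋ = 5 → f.

LJ96if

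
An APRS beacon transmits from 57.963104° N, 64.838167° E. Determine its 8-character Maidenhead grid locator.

MO27kx01

Add 180° to longitude and 90° to latitude: 244.83817, 147.96310.
Field: lon ⌊244.83817/20⌋ = 12 → M; lat ⌊147.96310/10⌋ = 14 → O.
Square: lon ⌊4.83817/2⌋ = 2; lat ⌊7.96310/1⌋ = 7.
Subsquare: lon ⌊0.83817/0.0833333⌋ = 10 → k; lat ⌊0.96310/0.0416667⌋ = 23 → x.
Extended square: lon ⌊0.00483/0.00833333⌋ = 0; lat ⌊0.00477/0.00416667⌋ = 1.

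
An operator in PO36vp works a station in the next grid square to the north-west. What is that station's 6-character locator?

PO36uq

Longitude subsquare v = 21; −1 → 20 = u.
Latitude subsquare p = 15; +1 → 16 = q.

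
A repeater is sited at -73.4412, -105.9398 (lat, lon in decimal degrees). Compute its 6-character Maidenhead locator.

Shift to the Maidenhead origin (180°W, 90°S): lon 74.0602, lat 16.5588.
Field: lon ⌊74.0602/20⌋ = 3 → D; lat ⌊16.5588/10⌋ = 1 → B.
Square: lon ⌊14.0602/2⌋ = 7; lat ⌊6.5588/1⌋ = 6.
Subsquare: lon ⌊0.0602/0.0833333⌋ = 0 → a; lat ⌊0.5588/0.0416667⌋ = 13 → n.

DB76an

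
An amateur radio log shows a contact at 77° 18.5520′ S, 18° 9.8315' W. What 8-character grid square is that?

IB02wq05

Add 180° to longitude and 90° to latitude: 161.83614, 12.69080.
Field (20°×10°, letters A–R): lon ⌊161.83614/20⌋ = 8 → I; lat ⌊12.69080/10⌋ = 1 → B.
Square (2°×1°, digits 0–9): lon ⌊1.83614/2⌋ = 0; lat ⌊2.69080/1⌋ = 2.
Subsquare (5′×2.5′, letters a–x): lon ⌊1.83614/0.0833333⌋ = 22 → w; lat ⌊0.69080/0.0416667⌋ = 16 → q.
Extended square (30″×15″, digits 0–9): lon ⌊0.00281/0.00833333⌋ = 0; lat ⌊0.02413/0.00416667⌋ = 5.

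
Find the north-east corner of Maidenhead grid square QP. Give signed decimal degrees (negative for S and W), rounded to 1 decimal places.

70.0, 160.0

Field Q=16, P=15: +16·20° lon, +15·10° lat → SW at lon 140°, lat 60°.
Cell spans 20° lon × 10° lat. NE corner is SW corner plus one full cell.
latitude 70.0, longitude 160.0.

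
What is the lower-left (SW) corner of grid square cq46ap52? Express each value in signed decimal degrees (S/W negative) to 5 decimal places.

Field C=2, Q=16: +2·20° lon, +16·10° lat → SW at lon -140°, lat 70°.
Square 4, 6: +4·2° lon, +6·1° lat → SW at lon -132°, lat 76°.
Subsquare a=0, p=15: +0·0.0833333° lon, +15·0.0416667° lat → SW at lon -132°, lat 76.625°.
Extended square 5, 2: +5·0.00833333° lon, +2·0.00416667° lat → SW at lon -131.958°, lat 76.6333°.
latitude 76.63333, longitude -131.95833.

76.63333, -131.95833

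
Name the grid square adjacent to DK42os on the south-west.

Longitude subsquare o = 14; −1 → 13 = n.
Latitude subsquare s = 18; −1 → 17 = r.

DK42nr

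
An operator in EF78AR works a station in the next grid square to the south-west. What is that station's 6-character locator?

Longitude subsquare a = 0; −1 → -1, wraps to 23 = x, carry into square.
Longitude square 7; −1 → 6.
Latitude subsquare r = 17; −1 → 16 = q.

EF68xq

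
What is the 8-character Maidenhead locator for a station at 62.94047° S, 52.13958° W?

GC37wb34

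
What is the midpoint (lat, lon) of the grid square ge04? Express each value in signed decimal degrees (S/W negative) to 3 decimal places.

-45.500, -59.000

Field G=6, E=4: +6·20° lon, +4·10° lat → SW at lon -60°, lat -50°.
Square 0, 4: +0·2° lon, +4·1° lat → SW at lon -60°, lat -46°.
Cell spans 2° lon × 1° lat. Centre is SW corner plus half of each.
latitude -45.500, longitude -59.000.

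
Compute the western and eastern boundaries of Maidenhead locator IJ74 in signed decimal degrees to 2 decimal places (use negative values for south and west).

Field I=8, J=9: +8·20° lon, +9·10° lat → SW at lon -20°, lat 0°.
Square 7, 4: +7·2° lon, +4·1° lat → SW at lon -6°, lat 4°.
Cell spans 2° lon × 1° lat.
west -6.00, east -4.00.

-6.00, -4.00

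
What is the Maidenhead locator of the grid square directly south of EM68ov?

Latitude subsquare v = 21; −1 → 20 = u.
The longitude characters are unchanged.

EM68ou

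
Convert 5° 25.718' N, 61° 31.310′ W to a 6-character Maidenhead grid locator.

FJ95fk

Shift to the Maidenhead origin (180°W, 90°S): lon 118.4782, lat 95.4286.
Field: 118.4782/20 → 5 → F, 95.4286/10 → 9 → J; chars FJ.
Square: 18.4782/2 → 9, 5.4286/1 → 5; chars 95.
Subsquare: 0.4782/0.0833333 → 5 → f, 0.4286/0.0416667 → 10 → k; chars fk.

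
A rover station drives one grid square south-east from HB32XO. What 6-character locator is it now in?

HB42an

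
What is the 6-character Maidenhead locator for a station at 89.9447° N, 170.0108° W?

AR49xw

Add 180° to longitude and 90° to latitude: 9.9892, 179.9447.
Field: lon ⌊9.9892/20⌋ = 0 → A; lat ⌊179.9447/10⌋ = 17 → R.
Square: lon ⌊9.9892/2⌋ = 4; lat ⌊9.9447/1⌋ = 9.
Subsquare: lon ⌊1.9892/0.0833333⌋ = 23 → x; lat ⌊0.9447/0.0416667⌋ = 22 → w.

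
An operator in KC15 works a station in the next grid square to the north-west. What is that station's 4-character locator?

KC06

Longitude square 1; −1 → 0.
Latitude square 5; +1 → 6.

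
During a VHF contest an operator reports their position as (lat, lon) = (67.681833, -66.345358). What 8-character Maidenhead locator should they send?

Offset from 180°W / 90°S: lon 113.65464°, lat 157.68183°.
Field: lon ⌊113.65464/20⌋ = 5 → F; lat ⌊157.68183/10⌋ = 15 → P.
Square: lon ⌊13.65464/2⌋ = 6; lat ⌊7.68183/1⌋ = 7.
Subsquare: lon ⌊1.65464/0.0833333⌋ = 19 → t; lat ⌊0.68183/0.0416667⌋ = 16 → q.
Extended square: lon ⌊0.07131/0.00833333⌋ = 8; lat ⌊0.01517/0.00416667⌋ = 3.

FP67tq83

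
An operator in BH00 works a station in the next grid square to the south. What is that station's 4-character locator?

BG09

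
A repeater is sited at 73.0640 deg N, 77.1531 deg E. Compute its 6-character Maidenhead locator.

Add 180° to longitude and 90° to latitude: 257.1531, 163.0640.
Field (20°×10°, letters A–R): 257.1531/20 → 12 → M, 163.0640/10 → 16 → Q; chars MQ.
Square (2°×1°, digits 0–9): 17.1531/2 → 8, 3.0640/1 → 3; chars 83.
Subsquare (5′×2.5′, letters a–x): 1.1531/0.0833333 → 13 → n, 0.0640/0.0416667 → 1 → b; chars nb.

MQ83nb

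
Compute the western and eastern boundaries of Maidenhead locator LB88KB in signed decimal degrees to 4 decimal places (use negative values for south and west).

56.8333, 56.9167

Field L=11, B=1: +11·20° lon, +1·10° lat → SW at lon 40°, lat -80°.
Square 8, 8: +8·2° lon, +8·1° lat → SW at lon 56°, lat -72°.
Subsquare k=10, b=1: +10·0.0833333° lon, +1·0.0416667° lat → SW at lon 56.8333°, lat -71.9583°.
Cell spans 0.0833333° lon × 0.0416667° lat.
west 56.8333, east 56.9167.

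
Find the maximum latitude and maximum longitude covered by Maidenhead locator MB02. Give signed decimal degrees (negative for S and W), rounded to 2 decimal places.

-77.00, 62.00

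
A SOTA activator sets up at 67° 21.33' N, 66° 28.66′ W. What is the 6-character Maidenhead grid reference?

Add 180° to longitude and 90° to latitude: 113.5223, 157.3555.
Field: 113.5223/20 → 5 → F, 157.3555/10 → 15 → P; chars FP.
Square: 13.5223/2 → 6, 7.3555/1 → 7; chars 67.
Subsquare: 1.5223/0.0833333 → 18 → s, 0.3555/0.0416667 → 8 → i; chars si.

FP67si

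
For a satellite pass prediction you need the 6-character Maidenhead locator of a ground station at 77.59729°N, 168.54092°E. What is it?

Offset from 180°W / 90°S: lon 348.5409°, lat 167.5973°.
Field (20°×10°, letters A–R): lon ⌊348.5409/20⌋ = 17 → R; lat ⌊167.5973/10⌋ = 16 → Q.
Square (2°×1°, digits 0–9): lon ⌊8.5409/2⌋ = 4; lat ⌊7.5973/1⌋ = 7.
Subsquare (5′×2.5′, letters a–x): lon ⌊0.5409/0.0833333⌋ = 6 → g; lat ⌊0.5973/0.0416667⌋ = 14 → o.

RQ47go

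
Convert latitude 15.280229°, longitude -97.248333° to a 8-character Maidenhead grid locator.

EK15jg07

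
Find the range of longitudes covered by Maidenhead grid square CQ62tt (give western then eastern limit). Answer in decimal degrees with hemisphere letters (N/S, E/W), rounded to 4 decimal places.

Field C=2, Q=16: +2·20° lon, +16·10° lat → SW at lon -140°, lat 70°.
Square 6, 2: +6·2° lon, +2·1° lat → SW at lon -128°, lat 72°.
Subsquare t=19, t=19: +19·0.0833333° lon, +19·0.0416667° lat → SW at lon -126.417°, lat 72.7917°.
Cell spans 0.0833333° lon × 0.0416667° lat.
west 126.4167° W, east 126.3333° W.

126.4167° W, 126.3333° W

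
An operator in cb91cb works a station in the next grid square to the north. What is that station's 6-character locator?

Latitude subsquare b = 1; +1 → 2 = c.
The longitude characters are unchanged.

CB91cc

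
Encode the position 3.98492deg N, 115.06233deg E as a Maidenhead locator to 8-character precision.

Add 180° to longitude and 90° to latitude: 295.06233, 93.98492.
Field: lon ⌊295.06233/20⌋ = 14 → O; lat ⌊93.98492/10⌋ = 9 → J.
Square: lon ⌊15.06233/2⌋ = 7; lat ⌊3.98492/1⌋ = 3.
Subsquare: lon ⌊1.06233/0.0833333⌋ = 12 → m; lat ⌊0.98492/0.0416667⌋ = 23 → x.
Extended square: lon ⌊0.06233/0.00833333⌋ = 7; lat ⌊0.02659/0.00416667⌋ = 6.

OJ73mx76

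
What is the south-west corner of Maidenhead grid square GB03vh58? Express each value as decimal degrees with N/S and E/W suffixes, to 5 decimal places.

Field G=6, B=1: +6·20° lon, +1·10° lat → SW at lon -60°, lat -80°.
Square 0, 3: +0·2° lon, +3·1° lat → SW at lon -60°, lat -77°.
Subsquare v=21, h=7: +21·0.0833333° lon, +7·0.0416667° lat → SW at lon -58.25°, lat -76.7083°.
Extended square 5, 8: +5·0.00833333° lon, +8·0.00416667° lat → SW at lon -58.2083°, lat -76.675°.
latitude 76.67500° S, longitude 58.20833° W.

76.67500° S, 58.20833° W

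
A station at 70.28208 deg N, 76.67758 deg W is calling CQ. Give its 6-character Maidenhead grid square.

Offset from 180°W / 90°S: lon 103.3224°, lat 160.2821°.
Field (20°×10°, letters A–R): lon ⌊103.3224/20⌋ = 5 → F; lat ⌊160.2821/10⌋ = 16 → Q.
Square (2°×1°, digits 0–9): lon ⌊3.3224/2⌋ = 1; lat ⌊0.2821/1⌋ = 0.
Subsquare (5′×2.5′, letters a–x): lon ⌊1.3224/0.0833333⌋ = 15 → p; lat ⌊0.2821/0.0416667⌋ = 6 → g.

FQ10pg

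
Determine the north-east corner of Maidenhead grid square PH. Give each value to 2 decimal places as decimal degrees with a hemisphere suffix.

10.00° S, 140.00° E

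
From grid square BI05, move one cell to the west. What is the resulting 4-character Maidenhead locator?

AI95

Longitude square 0; −1 → -1, wraps to 9, carry into field.
Longitude field B = 1; −1 → 0 = A.
The latitude characters are unchanged.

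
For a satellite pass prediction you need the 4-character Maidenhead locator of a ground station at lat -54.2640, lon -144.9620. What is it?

BD75

Add 180° to longitude and 90° to latitude: 35.04, 35.74.
Field: lon ⌊35.04/20⌋ = 1 → B; lat ⌊35.74/10⌋ = 3 → D.
Square: lon ⌊15.04/2⌋ = 7; lat ⌊5.74/1⌋ = 5.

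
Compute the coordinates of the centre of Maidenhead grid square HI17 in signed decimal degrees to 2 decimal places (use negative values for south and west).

Field H=7, I=8: +7·20° lon, +8·10° lat → SW at lon -40°, lat -10°.
Square 1, 7: +1·2° lon, +7·1° lat → SW at lon -38°, lat -3°.
Cell spans 2° lon × 1° lat. Centre is SW corner plus half of each.
latitude -2.50, longitude -37.00.

-2.50, -37.00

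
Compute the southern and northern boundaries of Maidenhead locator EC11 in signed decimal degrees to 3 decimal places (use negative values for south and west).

Field E=4, C=2: +4·20° lon, +2·10° lat → SW at lon -100°, lat -70°.
Square 1, 1: +1·2° lon, +1·1° lat → SW at lon -98°, lat -69°.
Cell spans 2° lon × 1° lat.
south -69.000, north -68.000.

-69.000, -68.000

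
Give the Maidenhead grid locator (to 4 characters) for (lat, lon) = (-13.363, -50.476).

Add 180° to longitude and 90° to latitude: 129.52, 76.64.
Field: lon ⌊129.52/20⌋ = 6 → G; lat ⌊76.64/10⌋ = 7 → H.
Square: lon ⌊9.52/2⌋ = 4; lat ⌊6.64/1⌋ = 6.

GH46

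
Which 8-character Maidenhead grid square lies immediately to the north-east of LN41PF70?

Longitude extended square 7; +1 → 8.
Latitude extended square 0; +1 → 1.

LN41pf81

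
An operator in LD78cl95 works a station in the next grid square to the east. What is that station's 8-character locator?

LD78dl05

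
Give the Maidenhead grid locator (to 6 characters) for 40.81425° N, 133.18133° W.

CN30jt

Add 180° to longitude and 90° to latitude: 46.8187, 130.8143.
Field: 46.8187/20 → 2 → C, 130.8143/10 → 13 → N; chars CN.
Square: 6.8187/2 → 3, 0.8143/1 → 0; chars 30.
Subsquare: 0.8187/0.0833333 → 9 → j, 0.8143/0.0416667 → 19 → t; chars jt.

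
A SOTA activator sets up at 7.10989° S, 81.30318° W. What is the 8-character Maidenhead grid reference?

Shift to the Maidenhead origin (180°W, 90°S): lon 98.69682, lat 82.89011.
Field: 98.69682/20 → 4 → E, 82.89011/10 → 8 → I; chars EI.
Square: 18.69682/2 → 9, 2.89011/1 → 2; chars 92.
Subsquare: 0.69682/0.0833333 → 8 → i, 0.89011/0.0416667 → 21 → v; chars iv.
Extended square: 0.03015/0.00833333 → 3, 0.01511/0.00416667 → 3; chars 33.

EI92iv33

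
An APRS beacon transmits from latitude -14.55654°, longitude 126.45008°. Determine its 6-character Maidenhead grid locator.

PH35fk

Add 180° to longitude and 90° to latitude: 306.4501, 75.4435.
Field: 306.4501/20 → 15 → P, 75.4435/10 → 7 → H; chars PH.
Square: 6.4501/2 → 3, 5.4435/1 → 5; chars 35.
Subsquare: 0.4501/0.0833333 → 5 → f, 0.4435/0.0416667 → 10 → k; chars fk.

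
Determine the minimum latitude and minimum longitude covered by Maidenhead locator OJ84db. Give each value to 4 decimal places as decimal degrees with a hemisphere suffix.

4.0417° N, 116.2500° E

Field O=14, J=9: +14·20° lon, +9·10° lat → SW at lon 100°, lat 0°.
Square 8, 4: +8·2° lon, +4·1° lat → SW at lon 116°, lat 4°.
Subsquare d=3, b=1: +3·0.0833333° lon, +1·0.0416667° lat → SW at lon 116.25°, lat 4.04167°.
latitude 4.0417° N, longitude 116.2500° E.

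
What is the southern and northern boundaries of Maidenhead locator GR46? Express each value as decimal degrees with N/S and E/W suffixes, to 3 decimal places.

86.000° N, 87.000° N

Field G=6, R=17: +6·20° lon, +17·10° lat → SW at lon -60°, lat 80°.
Square 4, 6: +4·2° lon, +6·1° lat → SW at lon -52°, lat 86°.
Cell spans 2° lon × 1° lat.
south 86.000° N, north 87.000° N.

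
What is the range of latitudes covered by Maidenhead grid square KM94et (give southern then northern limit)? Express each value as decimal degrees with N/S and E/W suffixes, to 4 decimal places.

34.7917° N, 34.8333° N

Field K=10, M=12: +10·20° lon, +12·10° lat → SW at lon 20°, lat 30°.
Square 9, 4: +9·2° lon, +4·1° lat → SW at lon 38°, lat 34°.
Subsquare e=4, t=19: +4·0.0833333° lon, +19·0.0416667° lat → SW at lon 38.3333°, lat 34.7917°.
Cell spans 0.0833333° lon × 0.0416667° lat.
south 34.7917° N, north 34.8333° N.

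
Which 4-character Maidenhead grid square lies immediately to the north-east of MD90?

ND01

Longitude square 9; +1 → 10, wraps to 0, carry into field.
Longitude field M = 12; +1 → 13 = N.
Latitude square 0; +1 → 1.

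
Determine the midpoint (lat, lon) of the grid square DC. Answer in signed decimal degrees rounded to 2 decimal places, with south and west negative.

Field D=3, C=2: +3·20° lon, +2·10° lat → SW at lon -120°, lat -70°.
Cell spans 20° lon × 10° lat. Centre is SW corner plus half of each.
latitude -65.00, longitude -110.00.

-65.00, -110.00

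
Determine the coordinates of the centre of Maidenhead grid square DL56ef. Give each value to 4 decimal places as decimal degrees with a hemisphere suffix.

Field D=3, L=11: +3·20° lon, +11·10° lat → SW at lon -120°, lat 20°.
Square 5, 6: +5·2° lon, +6·1° lat → SW at lon -110°, lat 26°.
Subsquare e=4, f=5: +4·0.0833333° lon, +5·0.0416667° lat → SW at lon -109.667°, lat 26.2083°.
Cell spans 0.0833333° lon × 0.0416667° lat. Centre is SW corner plus half of each.
latitude 26.2292° N, longitude 109.6250° W.

26.2292° N, 109.6250° W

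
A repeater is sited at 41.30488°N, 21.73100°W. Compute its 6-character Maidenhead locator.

HN91dh

Add 180° to longitude and 90° to latitude: 158.2690, 131.3049.
Field: 158.2690/20 → 7 → H, 131.3049/10 → 13 → N; chars HN.
Square: 18.2690/2 → 9, 1.3049/1 → 1; chars 91.
Subsquare: 0.2690/0.0833333 → 3 → d, 0.3049/0.0416667 → 7 → h; chars dh.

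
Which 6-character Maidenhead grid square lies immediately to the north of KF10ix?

KF11ia

Latitude subsquare x = 23; +1 → 24, wraps to 0 = a, carry into square.
Latitude square 0; +1 → 1.
The longitude characters are unchanged.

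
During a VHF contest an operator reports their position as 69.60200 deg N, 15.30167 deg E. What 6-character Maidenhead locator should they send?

JP79po

Add 180° to longitude and 90° to latitude: 195.3017, 159.6020.
Field: 195.3017/20 → 9 → J, 159.6020/10 → 15 → P; chars JP.
Square: 15.3017/2 → 7, 9.6020/1 → 9; chars 79.
Subsquare: 1.3017/0.0833333 → 15 → p, 0.6020/0.0416667 → 14 → o; chars po.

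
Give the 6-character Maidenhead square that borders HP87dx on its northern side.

HP88da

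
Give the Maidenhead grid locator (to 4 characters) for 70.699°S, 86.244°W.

Add 180° to longitude and 90° to latitude: 93.76, 19.30.
Field (20°×10°, letters A–R): 93.76/20 → 4 → E, 19.30/10 → 1 → B; chars EB.
Square (2°×1°, digits 0–9): 13.76/2 → 6, 9.30/1 → 9; chars 69.

EB69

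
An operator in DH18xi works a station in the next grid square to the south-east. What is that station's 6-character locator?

DH28ah

Longitude subsquare x = 23; +1 → 24, wraps to 0 = a, carry into square.
Longitude square 1; +1 → 2.
Latitude subsquare i = 8; −1 → 7 = h.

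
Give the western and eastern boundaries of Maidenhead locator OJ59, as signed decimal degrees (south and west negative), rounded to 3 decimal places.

110.000, 112.000

Field O=14, J=9: +14·20° lon, +9·10° lat → SW at lon 100°, lat 0°.
Square 5, 9: +5·2° lon, +9·1° lat → SW at lon 110°, lat 9°.
Cell spans 2° lon × 1° lat.
west 110.000, east 112.000.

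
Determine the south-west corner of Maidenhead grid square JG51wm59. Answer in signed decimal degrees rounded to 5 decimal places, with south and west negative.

Field J=9, G=6: +9·20° lon, +6·10° lat → SW at lon 0°, lat -30°.
Square 5, 1: +5·2° lon, +1·1° lat → SW at lon 10°, lat -29°.
Subsquare w=22, m=12: +22·0.0833333° lon, +12·0.0416667° lat → SW at lon 11.8333°, lat -28.5°.
Extended square 5, 9: +5·0.00833333° lon, +9·0.00416667° lat → SW at lon 11.875°, lat -28.4625°.
latitude -28.46250, longitude 11.87500.

-28.46250, 11.87500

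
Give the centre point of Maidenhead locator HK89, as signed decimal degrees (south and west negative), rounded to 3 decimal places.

19.500, -23.000

Field H=7, K=10: +7·20° lon, +10·10° lat → SW at lon -40°, lat 10°.
Square 8, 9: +8·2° lon, +9·1° lat → SW at lon -24°, lat 19°.
Cell spans 2° lon × 1° lat. Centre is SW corner plus half of each.
latitude 19.500, longitude -23.000.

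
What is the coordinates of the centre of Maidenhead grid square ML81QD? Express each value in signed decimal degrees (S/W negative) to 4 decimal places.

Field M=12, L=11: +12·20° lon, +11·10° lat → SW at lon 60°, lat 20°.
Square 8, 1: +8·2° lon, +1·1° lat → SW at lon 76°, lat 21°.
Subsquare q=16, d=3: +16·0.0833333° lon, +3·0.0416667° lat → SW at lon 77.3333°, lat 21.125°.
Cell spans 0.0833333° lon × 0.0416667° lat. Centre is SW corner plus half of each.
latitude 21.1458, longitude 77.3750.

21.1458, 77.3750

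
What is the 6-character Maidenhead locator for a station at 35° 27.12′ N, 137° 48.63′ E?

PM85vk

Shift to the Maidenhead origin (180°W, 90°S): lon 317.8105, lat 125.4520.
Field: lon ⌊317.8105/20⌋ = 15 → P; lat ⌊125.4520/10⌋ = 12 → M.
Square: lon ⌊17.8105/2⌋ = 8; lat ⌊5.4520/1⌋ = 5.
Subsquare: lon ⌊1.8105/0.0833333⌋ = 21 → v; lat ⌊0.4520/0.0416667⌋ = 10 → k.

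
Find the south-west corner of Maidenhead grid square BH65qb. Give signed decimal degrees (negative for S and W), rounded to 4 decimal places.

-14.9583, -146.6667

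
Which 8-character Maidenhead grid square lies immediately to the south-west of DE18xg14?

DE18xg03

Longitude extended square 1; −1 → 0.
Latitude extended square 4; −1 → 3.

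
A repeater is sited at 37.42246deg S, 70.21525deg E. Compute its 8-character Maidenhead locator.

MF52cn58

Shift to the Maidenhead origin (180°W, 90°S): lon 250.21525, lat 52.57754.
Field: lon ⌊250.21525/20⌋ = 12 → M; lat ⌊52.57754/10⌋ = 5 → F.
Square: lon ⌊10.21525/2⌋ = 5; lat ⌊2.57754/1⌋ = 2.
Subsquare: lon ⌊0.21525/0.0833333⌋ = 2 → c; lat ⌊0.57754/0.0416667⌋ = 13 → n.
Extended square: lon ⌊0.04858/0.00833333⌋ = 5; lat ⌊0.03587/0.00416667⌋ = 8.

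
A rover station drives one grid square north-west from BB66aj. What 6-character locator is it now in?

BB56xk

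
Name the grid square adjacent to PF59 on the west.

PF49

Longitude square 5; −1 → 4.
The latitude characters are unchanged.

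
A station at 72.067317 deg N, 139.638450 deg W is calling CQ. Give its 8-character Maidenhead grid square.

Offset from 180°W / 90°S: lon 40.36155°, lat 162.06732°.
Field: 40.36155/20 → 2 → C, 162.06732/10 → 16 → Q; chars CQ.
Square: 0.36155/2 → 0, 2.06732/1 → 2; chars 02.
Subsquare: 0.36155/0.0833333 → 4 → e, 0.06732/0.0416667 → 1 → b; chars eb.
Extended square: 0.02822/0.00833333 → 3, 0.02565/0.00416667 → 6; chars 36.

CQ02eb36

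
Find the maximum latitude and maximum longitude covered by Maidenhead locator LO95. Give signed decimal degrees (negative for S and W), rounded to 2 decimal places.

56.00, 60.00

Field L=11, O=14: +11·20° lon, +14·10° lat → SW at lon 40°, lat 50°.
Square 9, 5: +9·2° lon, +5·1° lat → SW at lon 58°, lat 55°.
Cell spans 2° lon × 1° lat. NE corner is SW corner plus one full cell.
latitude 56.00, longitude 60.00.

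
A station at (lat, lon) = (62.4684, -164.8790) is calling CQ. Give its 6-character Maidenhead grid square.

AP72nl

Offset from 180°W / 90°S: lon 15.1210°, lat 152.4684°.
Field: lon ⌊15.1210/20⌋ = 0 → A; lat ⌊152.4684/10⌋ = 15 → P.
Square: lon ⌊15.1210/2⌋ = 7; lat ⌊2.4684/1⌋ = 2.
Subsquare: lon ⌊1.1210/0.0833333⌋ = 13 → n; lat ⌊0.4684/0.0416667⌋ = 11 → l.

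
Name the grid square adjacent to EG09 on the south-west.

DG98

Longitude square 0; −1 → -1, wraps to 9, carry into field.
Longitude field E = 4; −1 → 3 = D.
Latitude square 9; −1 → 8.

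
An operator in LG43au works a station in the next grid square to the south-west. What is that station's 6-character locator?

LG33xt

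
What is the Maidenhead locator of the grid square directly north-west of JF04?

IF95

Longitude square 0; −1 → -1, wraps to 9, carry into field.
Longitude field J = 9; −1 → 8 = I.
Latitude square 4; +1 → 5.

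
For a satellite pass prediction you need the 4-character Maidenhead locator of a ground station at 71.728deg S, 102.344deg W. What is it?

Add 180° to longitude and 90° to latitude: 77.66, 18.27.
Field: lon ⌊77.66/20⌋ = 3 → D; lat ⌊18.27/10⌋ = 1 → B.
Square: lon ⌊17.66/2⌋ = 8; lat ⌊8.27/1⌋ = 8.

DB88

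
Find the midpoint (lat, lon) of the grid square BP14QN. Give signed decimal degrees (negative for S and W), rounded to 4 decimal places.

64.5625, -156.6250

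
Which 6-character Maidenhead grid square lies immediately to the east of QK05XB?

Longitude subsquare x = 23; +1 → 24, wraps to 0 = a, carry into square.
Longitude square 0; +1 → 1.
The latitude characters are unchanged.

QK15ab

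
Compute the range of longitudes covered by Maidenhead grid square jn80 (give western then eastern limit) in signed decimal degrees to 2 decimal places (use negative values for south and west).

Field J=9, N=13: +9·20° lon, +13·10° lat → SW at lon 0°, lat 40°.
Square 8, 0: +8·2° lon, +0·1° lat → SW at lon 16°, lat 40°.
Cell spans 2° lon × 1° lat.
west 16.00, east 18.00.

16.00, 18.00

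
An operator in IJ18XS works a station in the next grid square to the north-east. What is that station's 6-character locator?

IJ28at

Longitude subsquare x = 23; +1 → 24, wraps to 0 = a, carry into square.
Longitude square 1; +1 → 2.
Latitude subsquare s = 18; +1 → 19 = t.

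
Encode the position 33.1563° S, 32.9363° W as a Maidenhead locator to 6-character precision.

HF36mu

Offset from 180°W / 90°S: lon 147.0637°, lat 56.8437°.
Field: lon ⌊147.0637/20⌋ = 7 → H; lat ⌊56.8437/10⌋ = 5 → F.
Square: lon ⌊7.0637/2⌋ = 3; lat ⌊6.8437/1⌋ = 6.
Subsquare: lon ⌊1.0637/0.0833333⌋ = 12 → m; lat ⌊0.8437/0.0416667⌋ = 20 → u.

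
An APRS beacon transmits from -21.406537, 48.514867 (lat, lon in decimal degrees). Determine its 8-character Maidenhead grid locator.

LG48go12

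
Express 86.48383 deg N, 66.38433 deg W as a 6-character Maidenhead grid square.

Offset from 180°W / 90°S: lon 113.6157°, lat 176.4838°.
Field: lon ⌊113.6157/20⌋ = 5 → F; lat ⌊176.4838/10⌋ = 17 → R.
Square: lon ⌊13.6157/2⌋ = 6; lat ⌊6.4838/1⌋ = 6.
Subsquare: lon ⌊1.6157/0.0833333⌋ = 19 → t; lat ⌊0.4838/0.0416667⌋ = 11 → l.

FR66tl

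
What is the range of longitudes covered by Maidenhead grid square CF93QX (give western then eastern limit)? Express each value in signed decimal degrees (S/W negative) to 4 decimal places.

Field C=2, F=5: +2·20° lon, +5·10° lat → SW at lon -140°, lat -40°.
Square 9, 3: +9·2° lon, +3·1° lat → SW at lon -122°, lat -37°.
Subsquare q=16, x=23: +16·0.0833333° lon, +23·0.0416667° lat → SW at lon -120.667°, lat -36.0417°.
Cell spans 0.0833333° lon × 0.0416667° lat.
west -120.6667, east -120.5833.

-120.6667, -120.5833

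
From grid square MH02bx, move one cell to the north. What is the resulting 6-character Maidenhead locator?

Latitude subsquare x = 23; +1 → 24, wraps to 0 = a, carry into square.
Latitude square 2; +1 → 3.
The longitude characters are unchanged.

MH03ba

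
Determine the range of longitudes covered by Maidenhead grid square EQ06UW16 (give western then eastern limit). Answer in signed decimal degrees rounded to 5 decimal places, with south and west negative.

-98.32500, -98.31667

Field E=4, Q=16: +4·20° lon, +16·10° lat → SW at lon -100°, lat 70°.
Square 0, 6: +0·2° lon, +6·1° lat → SW at lon -100°, lat 76°.
Subsquare u=20, w=22: +20·0.0833333° lon, +22·0.0416667° lat → SW at lon -98.3333°, lat 76.9167°.
Extended square 1, 6: +1·0.00833333° lon, +6·0.00416667° lat → SW at lon -98.325°, lat 76.9417°.
Cell spans 0.00833333° lon × 0.00416667° lat.
west -98.32500, east -98.31667.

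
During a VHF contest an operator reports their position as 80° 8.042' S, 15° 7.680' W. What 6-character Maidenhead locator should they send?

Offset from 180°W / 90°S: lon 164.8720°, lat 9.8660°.
Field: 164.8720/20 → 8 → I, 9.8660/10 → 0 → A; chars IA.
Square: 4.8720/2 → 2, 9.8660/1 → 9; chars 29.
Subsquare: 0.8720/0.0833333 → 10 → k, 0.8660/0.0416667 → 20 → u; chars ku.

IA29ku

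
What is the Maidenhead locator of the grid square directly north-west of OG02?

NG93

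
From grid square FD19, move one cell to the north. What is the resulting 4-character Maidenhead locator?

FE10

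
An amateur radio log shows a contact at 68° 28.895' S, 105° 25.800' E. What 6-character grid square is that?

Add 180° to longitude and 90° to latitude: 285.4300, 21.5184.
Field: lon ⌊285.4300/20⌋ = 14 → O; lat ⌊21.5184/10⌋ = 2 → C.
Square: lon ⌊5.4300/2⌋ = 2; lat ⌊1.5184/1⌋ = 1.
Subsquare: lon ⌊1.4300/0.0833333⌋ = 17 → r; lat ⌊0.5184/0.0416667⌋ = 12 → m.

OC21rm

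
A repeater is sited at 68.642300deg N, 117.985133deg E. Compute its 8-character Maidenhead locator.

OP88xp84

Add 180° to longitude and 90° to latitude: 297.98513, 158.64230.
Field (20°×10°, letters A–R): lon ⌊297.98513/20⌋ = 14 → O; lat ⌊158.64230/10⌋ = 15 → P.
Square (2°×1°, digits 0–9): lon ⌊17.98513/2⌋ = 8; lat ⌊8.64230/1⌋ = 8.
Subsquare (5′×2.5′, letters a–x): lon ⌊1.98513/0.0833333⌋ = 23 → x; lat ⌊0.64230/0.0416667⌋ = 15 → p.
Extended square (30″×15″, digits 0–9): lon ⌊0.06847/0.00833333⌋ = 8; lat ⌊0.01730/0.00416667⌋ = 4.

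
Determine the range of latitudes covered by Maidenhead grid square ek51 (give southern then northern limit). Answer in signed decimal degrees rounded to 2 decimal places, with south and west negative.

11.00, 12.00

Field E=4, K=10: +4·20° lon, +10·10° lat → SW at lon -100°, lat 10°.
Square 5, 1: +5·2° lon, +1·1° lat → SW at lon -90°, lat 11°.
Cell spans 2° lon × 1° lat.
south 11.00, north 12.00.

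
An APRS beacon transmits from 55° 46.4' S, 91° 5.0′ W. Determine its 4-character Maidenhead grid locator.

ED44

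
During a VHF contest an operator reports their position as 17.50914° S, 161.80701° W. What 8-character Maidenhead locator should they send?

Offset from 180°W / 90°S: lon 18.19299°, lat 72.49086°.
Field: 18.19299/20 → 0 → A, 72.49086/10 → 7 → H; chars AH.
Square: 18.19299/2 → 9, 2.49086/1 → 2; chars 92.
Subsquare: 0.19299/0.0833333 → 2 → c, 0.49086/0.0416667 → 11 → l; chars cl.
Extended square: 0.02632/0.00833333 → 3, 0.03253/0.00416667 → 7; chars 37.

AH92cl37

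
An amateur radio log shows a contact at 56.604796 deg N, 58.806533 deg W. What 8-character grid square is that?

GO06oo35

Add 180° to longitude and 90° to latitude: 121.19347, 146.60480.
Field: lon ⌊121.19347/20⌋ = 6 → G; lat ⌊146.60480/10⌋ = 14 → O.
Square: lon ⌊1.19347/2⌋ = 0; lat ⌊6.60480/1⌋ = 6.
Subsquare: lon ⌊1.19347/0.0833333⌋ = 14 → o; lat ⌊0.60480/0.0416667⌋ = 14 → o.
Extended square: lon ⌊0.02680/0.00833333⌋ = 3; lat ⌊0.02146/0.00416667⌋ = 5.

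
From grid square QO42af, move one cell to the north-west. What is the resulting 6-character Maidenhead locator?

QO32xg

Longitude subsquare a = 0; −1 → -1, wraps to 23 = x, carry into square.
Longitude square 4; −1 → 3.
Latitude subsquare f = 5; +1 → 6 = g.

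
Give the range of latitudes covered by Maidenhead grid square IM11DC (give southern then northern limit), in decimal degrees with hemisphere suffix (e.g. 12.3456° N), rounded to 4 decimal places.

31.0833° N, 31.1250° N

Field I=8, M=12: +8·20° lon, +12·10° lat → SW at lon -20°, lat 30°.
Square 1, 1: +1·2° lon, +1·1° lat → SW at lon -18°, lat 31°.
Subsquare d=3, c=2: +3·0.0833333° lon, +2·0.0416667° lat → SW at lon -17.75°, lat 31.0833°.
Cell spans 0.0833333° lon × 0.0416667° lat.
south 31.0833° N, north 31.1250° N.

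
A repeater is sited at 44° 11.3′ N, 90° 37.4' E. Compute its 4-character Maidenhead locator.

Offset from 180°W / 90°S: lon 270.62°, lat 134.19°.
Field: 270.62/20 → 13 → N, 134.19/10 → 13 → N; chars NN.
Square: 10.62/2 → 5, 4.19/1 → 4; chars 54.

NN54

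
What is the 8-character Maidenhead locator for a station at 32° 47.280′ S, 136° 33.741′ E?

PF87gf70

Add 180° to longitude and 90° to latitude: 316.56235, 57.21200.
Field: 316.56235/20 → 15 → P, 57.21200/10 → 5 → F; chars PF.
Square: 16.56235/2 → 8, 7.21200/1 → 7; chars 87.
Subsquare: 0.56235/0.0833333 → 6 → g, 0.21200/0.0416667 → 5 → f; chars gf.
Extended square: 0.06235/0.00833333 → 7, 0.00367/0.00416667 → 0; chars 70.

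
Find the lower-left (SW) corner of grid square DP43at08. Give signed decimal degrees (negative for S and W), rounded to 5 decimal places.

Field D=3, P=15: +3·20° lon, +15·10° lat → SW at lon -120°, lat 60°.
Square 4, 3: +4·2° lon, +3·1° lat → SW at lon -112°, lat 63°.
Subsquare a=0, t=19: +0·0.0833333° lon, +19·0.0416667° lat → SW at lon -112°, lat 63.7917°.
Extended square 0, 8: +0·0.00833333° lon, +8·0.00416667° lat → SW at lon -112°, lat 63.825°.
latitude 63.82500, longitude -112.00000.

63.82500, -112.00000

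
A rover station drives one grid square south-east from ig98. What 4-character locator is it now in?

Longitude square 9; +1 → 10, wraps to 0, carry into field.
Longitude field I = 8; +1 → 9 = J.
Latitude square 8; −1 → 7.

JG07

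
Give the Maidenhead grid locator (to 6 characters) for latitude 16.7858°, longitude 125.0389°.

Add 180° to longitude and 90° to latitude: 305.0389, 106.7858.
Field (20°×10°, letters A–R): 305.0389/20 → 15 → P, 106.7858/10 → 10 → K; chars PK.
Square (2°×1°, digits 0–9): 5.0389/2 → 2, 6.7858/1 → 6; chars 26.
Subsquare (5′×2.5′, letters a–x): 1.0389/0.0833333 → 12 → m, 0.7858/0.0416667 → 18 → s; chars ms.

PK26ms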